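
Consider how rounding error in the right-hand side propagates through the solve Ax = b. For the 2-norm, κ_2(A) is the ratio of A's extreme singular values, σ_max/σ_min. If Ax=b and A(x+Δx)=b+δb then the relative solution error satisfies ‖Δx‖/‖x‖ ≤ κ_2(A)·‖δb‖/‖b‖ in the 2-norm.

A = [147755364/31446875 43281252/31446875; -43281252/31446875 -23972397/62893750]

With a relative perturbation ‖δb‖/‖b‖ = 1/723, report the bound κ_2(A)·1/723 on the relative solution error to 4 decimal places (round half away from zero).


M = AᵀA = [37927862984736/1582249515625 11062103714298/1582249515625; 11062103714298/1582249515625 12908388666681/6328998062500]. tr(M)=263391744969/10126396900, det(M)=27060804/2531599225
solving λ² − 263391744969/10126396900·λ + 27060804/2531599225 = 0 gives λ = 2601/100, 41616/101263969
so κ_2 = √((2601/100) / (41616/101263969)) = 251.5750
bound on ‖Δx‖/‖x‖: κ·ε = 251.5750·1/723 = 0.3480

0.3480


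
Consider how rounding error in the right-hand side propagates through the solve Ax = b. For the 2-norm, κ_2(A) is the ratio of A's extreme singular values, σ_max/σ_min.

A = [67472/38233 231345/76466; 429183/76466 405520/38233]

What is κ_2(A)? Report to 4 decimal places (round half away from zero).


89.9600

M = AᵀA = [202407930625/5847049156 94825800000/1461762289; 94825800000/1461762289 711306390625/5847049156]. tr(M)=1580820625/10116002, det(M)=244140625/80928016
char-poly roots: 625/4 and 390625/20232004
so κ_2 = √((625/4) / (390625/20232004)) = 89.9600


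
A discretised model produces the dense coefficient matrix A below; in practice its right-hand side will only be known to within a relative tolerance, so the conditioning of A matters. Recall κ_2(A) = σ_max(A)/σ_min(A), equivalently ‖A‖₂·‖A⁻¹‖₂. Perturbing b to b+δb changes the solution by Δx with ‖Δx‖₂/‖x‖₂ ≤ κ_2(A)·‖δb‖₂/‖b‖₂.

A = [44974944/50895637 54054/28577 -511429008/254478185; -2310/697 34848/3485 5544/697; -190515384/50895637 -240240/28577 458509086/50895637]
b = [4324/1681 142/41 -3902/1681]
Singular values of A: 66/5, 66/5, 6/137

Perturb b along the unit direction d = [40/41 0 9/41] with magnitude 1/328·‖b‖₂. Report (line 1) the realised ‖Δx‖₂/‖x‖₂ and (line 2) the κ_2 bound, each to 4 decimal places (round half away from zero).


largest singular value 66/5, smallest 6/137
κ_2(A) = (66/5) / (6/137) = 301.4000
perturbation bound = 301.4000·1/328 = 0.9189
solve Ax = b  →  x = [42.1504 0.3387 17.5723]
2-norm of b is 4.8990; of x, 45.6679
re-solving with b+δb shifts x by Δx of norm 0.3410
relative error = 0.0075
so the bound overstates the realised error by a factor of ≈ 123.0494 (computed from the unrounded values)

0.0075
0.9189


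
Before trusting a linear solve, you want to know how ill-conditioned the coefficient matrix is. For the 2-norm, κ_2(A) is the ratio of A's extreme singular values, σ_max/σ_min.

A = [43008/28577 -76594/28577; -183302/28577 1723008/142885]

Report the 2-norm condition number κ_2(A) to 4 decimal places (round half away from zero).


205.0000

AᵀA = [1240484/28577 -11628288/142885; -11628288/142885 109018532/714425]; tr = 8237096/42025, det = 38416/42025
char-poly roots: 196 and 196/42025
κ = σ_max/σ_min = 14/(14/205) = 205.0000


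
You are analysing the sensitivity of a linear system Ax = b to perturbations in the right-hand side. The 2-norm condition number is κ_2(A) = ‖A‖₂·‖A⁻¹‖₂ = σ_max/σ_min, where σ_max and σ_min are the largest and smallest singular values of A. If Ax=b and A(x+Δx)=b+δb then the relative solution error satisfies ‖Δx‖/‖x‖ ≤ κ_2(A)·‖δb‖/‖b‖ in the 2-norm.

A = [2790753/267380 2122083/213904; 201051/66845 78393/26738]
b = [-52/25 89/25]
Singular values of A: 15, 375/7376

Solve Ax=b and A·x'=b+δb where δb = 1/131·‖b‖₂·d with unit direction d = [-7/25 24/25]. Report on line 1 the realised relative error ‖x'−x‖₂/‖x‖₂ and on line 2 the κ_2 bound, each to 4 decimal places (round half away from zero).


from the listed singular values, σ₁ = 15, σ_n = 375/7376
κ = σ_max/σ_min = 15/(375/7376) = 295.0400
κ_2(A)·‖δb‖/‖b‖ = 2.2522
solve Ax = b  →  x = [-54.3085 56.9273]
2-norm of b is 4.1231; of x, 78.6774
δb = ε·‖b‖·d = [-0.0088 0.0302]; solving A·Δx = δb gives ‖Δx‖ = 0.6191
relative error = 0.0079
tightness: 0.0079 against a bound of 2.2522 (unrounded ratio ≈ 0.0035)

0.0079
2.2522


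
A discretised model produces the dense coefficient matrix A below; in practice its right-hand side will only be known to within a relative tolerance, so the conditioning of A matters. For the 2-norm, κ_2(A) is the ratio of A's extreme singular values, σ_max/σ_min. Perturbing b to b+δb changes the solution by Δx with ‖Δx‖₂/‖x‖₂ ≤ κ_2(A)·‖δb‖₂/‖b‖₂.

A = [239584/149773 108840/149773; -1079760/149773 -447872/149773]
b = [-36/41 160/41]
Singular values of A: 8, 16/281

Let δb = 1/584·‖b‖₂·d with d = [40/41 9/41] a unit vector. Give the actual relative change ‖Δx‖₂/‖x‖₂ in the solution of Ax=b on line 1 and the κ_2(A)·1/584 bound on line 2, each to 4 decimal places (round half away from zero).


0.2406
0.2406

largest singular value 8, smallest 16/281
κ_2(A) = 8 / (16/281) = 140.5000
perturbation bound = 140.5000·1/584 = 0.2406
solve Ax = b  →  x = [-0.4615 -0.1923]
‖b‖ = 4.0000, ‖x‖ = 0.5000
with δb = [0.0067 0.0015], A·Δx = δb → ‖Δx‖ = 0.1203
realised ‖Δx‖/‖x‖ = 0.2406
realised/bound = 1 exactly: the bound is attained for this b and d


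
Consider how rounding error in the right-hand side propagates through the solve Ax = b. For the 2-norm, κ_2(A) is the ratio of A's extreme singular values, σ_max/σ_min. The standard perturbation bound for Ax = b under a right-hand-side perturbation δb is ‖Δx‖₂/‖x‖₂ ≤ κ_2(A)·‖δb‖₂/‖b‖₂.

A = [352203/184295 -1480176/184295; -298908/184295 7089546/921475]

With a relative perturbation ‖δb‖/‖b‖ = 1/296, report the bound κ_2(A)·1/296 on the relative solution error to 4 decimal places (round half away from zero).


form AᵀA = [253737153/40386025 -5619184488/201930125; -5619184488/201930125 124892612676/1009650625] with trace 78070221/600625 and determinant 42224004/15015625
eigenvalues of AᵀA: λ = (tr ± √(tr²−4·det))/2 = 3249/25, 12996/600625
so κ_2 = √((3249/25) / (12996/600625)) = 77.5000
worst-case relative error ≤ 77.5000 × 1/296 = 0.2618

0.2618


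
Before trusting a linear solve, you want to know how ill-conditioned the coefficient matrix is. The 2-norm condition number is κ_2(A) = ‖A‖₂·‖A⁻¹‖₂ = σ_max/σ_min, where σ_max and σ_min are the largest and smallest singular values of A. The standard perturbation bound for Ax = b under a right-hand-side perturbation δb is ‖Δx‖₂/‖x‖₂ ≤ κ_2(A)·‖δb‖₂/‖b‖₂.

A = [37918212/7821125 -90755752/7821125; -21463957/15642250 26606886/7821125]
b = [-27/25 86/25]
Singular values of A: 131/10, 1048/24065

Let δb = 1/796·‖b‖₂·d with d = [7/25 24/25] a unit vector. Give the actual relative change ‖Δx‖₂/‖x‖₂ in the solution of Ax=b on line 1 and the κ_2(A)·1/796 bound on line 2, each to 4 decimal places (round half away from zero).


largest singular value 131/10, smallest 1048/24065
condition number: (131/10) ÷ (1048/24065) = 300.8125
worst-case relative error ≤ 300.8125 × 1/796 = 0.3779
solve Ax = b  →  x = [63.5305 26.6365]
‖b‖ = 3.6056, ‖x‖ = 68.8885
with δb = [0.0013 0.0043], A·Δx = δb → ‖Δx‖ = 0.1040
relative error = 0.0015
so the bound overstates the realised error by a factor of ≈ 250.2917 (computed from the unrounded values)

0.0015
0.3779


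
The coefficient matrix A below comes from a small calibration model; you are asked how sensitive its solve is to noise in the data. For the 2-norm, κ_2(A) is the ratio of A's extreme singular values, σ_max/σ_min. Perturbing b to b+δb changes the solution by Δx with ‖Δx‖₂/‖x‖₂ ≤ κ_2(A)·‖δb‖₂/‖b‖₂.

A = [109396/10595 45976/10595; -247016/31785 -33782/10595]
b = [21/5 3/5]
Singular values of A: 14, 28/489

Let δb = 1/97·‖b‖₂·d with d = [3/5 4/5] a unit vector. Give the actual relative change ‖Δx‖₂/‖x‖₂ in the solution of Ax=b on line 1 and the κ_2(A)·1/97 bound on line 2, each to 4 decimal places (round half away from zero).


from the listed singular values, σ₁ = 14, σ_n = 28/489
condition number: 14 ÷ (28/489) = 244.5000
κ_2(A)·‖δb‖/‖b‖ = 2.5206
solve Ax = b  →  x = [-19.9533 48.4451]
‖b‖ = 4.2426, ‖x‖ = 52.3933
re-solving with b+δb shifts x by Δx of norm 0.7639
realised ‖Δx‖/‖x‖ = 0.0146
realised/bound (from unrounded values) ≈ 0.0058

0.0146
2.5206


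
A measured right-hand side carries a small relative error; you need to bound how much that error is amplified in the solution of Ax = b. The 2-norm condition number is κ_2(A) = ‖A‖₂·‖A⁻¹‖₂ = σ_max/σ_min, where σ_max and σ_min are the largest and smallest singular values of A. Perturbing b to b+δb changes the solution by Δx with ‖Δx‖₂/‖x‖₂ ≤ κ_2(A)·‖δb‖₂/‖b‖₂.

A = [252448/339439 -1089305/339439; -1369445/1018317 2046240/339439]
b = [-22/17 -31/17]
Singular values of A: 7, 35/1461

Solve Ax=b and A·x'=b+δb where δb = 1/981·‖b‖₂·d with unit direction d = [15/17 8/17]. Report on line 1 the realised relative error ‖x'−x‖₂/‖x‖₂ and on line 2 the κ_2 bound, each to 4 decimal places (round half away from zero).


σ_max = 7, σ_min = 35/1461
condition number: 7 ÷ (35/1461) = 292.2000
κ_2(A)·‖δb‖/‖b‖ = 0.2979
solve Ax = b  →  x = [-81.4181 -18.4655]
‖b‖₂ = 2.2361 and ‖x‖₂ = 83.4858
Δx = A⁻¹·δb where δb = 1/981·2.2361·d; ‖Δx‖ = 0.0951
dividing the unrounded norms, ‖Δx‖/‖x‖ = 0.0011
so the bound overstates the realised error by a factor of ≈ 261.3520 (computed from the unrounded values)

0.0011
0.2979


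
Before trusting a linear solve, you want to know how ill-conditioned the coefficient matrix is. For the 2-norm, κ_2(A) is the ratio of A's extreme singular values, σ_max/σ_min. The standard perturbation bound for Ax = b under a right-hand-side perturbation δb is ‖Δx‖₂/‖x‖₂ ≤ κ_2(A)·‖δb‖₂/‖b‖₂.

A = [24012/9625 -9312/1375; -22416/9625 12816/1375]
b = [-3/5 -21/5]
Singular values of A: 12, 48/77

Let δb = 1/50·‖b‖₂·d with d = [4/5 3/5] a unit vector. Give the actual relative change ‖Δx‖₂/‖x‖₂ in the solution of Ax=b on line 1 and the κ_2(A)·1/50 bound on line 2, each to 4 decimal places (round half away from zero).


0.0282
0.3850

largest singular value 12, smallest 48/77
condition number: 12 ÷ (48/77) = 19.2500
κ_2(A)·‖δb‖/‖b‖ = 0.3850
solve Ax = b  →  x = [-4.5500 -1.5875]
‖b‖ = 4.2426, ‖x‖ = 4.8190
re-solving with b+δb shifts x by Δx of norm 0.1361
dividing the unrounded norms, ‖Δx‖/‖x‖ = 0.0282
so the bound overstates the realised error by a factor of ≈ 13.6302 (computed from the unrounded values)


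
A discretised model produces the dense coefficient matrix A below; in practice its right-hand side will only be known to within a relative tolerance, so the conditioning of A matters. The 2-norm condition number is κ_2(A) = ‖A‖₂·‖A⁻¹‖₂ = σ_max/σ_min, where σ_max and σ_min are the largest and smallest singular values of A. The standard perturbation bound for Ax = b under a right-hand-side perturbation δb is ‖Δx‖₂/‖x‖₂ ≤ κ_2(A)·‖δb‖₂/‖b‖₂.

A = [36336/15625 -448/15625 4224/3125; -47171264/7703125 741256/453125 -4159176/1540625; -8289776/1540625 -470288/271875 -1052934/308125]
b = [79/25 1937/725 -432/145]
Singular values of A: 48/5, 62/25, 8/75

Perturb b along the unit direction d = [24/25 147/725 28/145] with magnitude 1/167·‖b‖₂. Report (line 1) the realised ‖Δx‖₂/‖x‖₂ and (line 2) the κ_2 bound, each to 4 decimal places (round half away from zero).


from the listed singular values, σ₁ = 48/5, σ_n = 8/75
κ_2(A) = (48/5) / (8/75) = 90.0000
perturbation bound = 90.0000·1/167 = 0.5389
solve Ax = b  →  x = [-12.8265 -6.3266 24.2710]
‖b‖ = 5.0990, ‖x‖ = 28.1714
re-solving with b+δb shifts x by Δx of norm 0.2862
realised ‖Δx‖/‖x‖ = 0.0102
tightness: 0.0102 against a bound of 0.5389 (unrounded ratio ≈ 0.0189)

0.0102
0.5389


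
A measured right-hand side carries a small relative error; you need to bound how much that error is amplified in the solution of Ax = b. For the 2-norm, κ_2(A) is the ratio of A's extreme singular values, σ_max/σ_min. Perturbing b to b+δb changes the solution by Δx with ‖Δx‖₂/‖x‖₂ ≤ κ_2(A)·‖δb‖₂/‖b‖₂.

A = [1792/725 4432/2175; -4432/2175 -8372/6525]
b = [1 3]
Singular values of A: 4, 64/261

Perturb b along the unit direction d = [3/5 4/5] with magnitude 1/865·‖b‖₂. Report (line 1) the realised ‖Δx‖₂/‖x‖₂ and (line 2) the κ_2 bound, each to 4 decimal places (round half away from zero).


0.0012
0.0189

σ_max = 4, σ_min = 64/261
κ = σ_max/σ_min = 4/(64/261) = 16.3125
perturbation bound = 16.3125·1/865 = 0.0189
solve Ax = b  →  x = [-7.5406 9.6375]
2-norm of b is 3.1623; of x, 12.2369
re-solving with b+δb shifts x by Δx of norm 0.0149
dividing the unrounded norms, ‖Δx‖/‖x‖ = 0.0012
realised/bound (from unrounded values) ≈ 0.0646


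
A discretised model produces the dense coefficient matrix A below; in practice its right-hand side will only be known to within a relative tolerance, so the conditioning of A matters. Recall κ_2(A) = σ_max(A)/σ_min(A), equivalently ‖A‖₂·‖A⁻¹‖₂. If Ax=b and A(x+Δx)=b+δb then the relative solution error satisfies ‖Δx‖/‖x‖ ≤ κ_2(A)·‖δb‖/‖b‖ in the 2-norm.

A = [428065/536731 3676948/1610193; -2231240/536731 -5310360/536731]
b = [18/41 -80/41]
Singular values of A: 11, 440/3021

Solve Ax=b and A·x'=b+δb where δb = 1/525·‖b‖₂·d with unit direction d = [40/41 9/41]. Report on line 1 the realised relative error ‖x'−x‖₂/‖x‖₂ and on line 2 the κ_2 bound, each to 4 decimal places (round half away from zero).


σ_max = 11, σ_min = 440/3021
κ = σ_max/σ_min = 11/(440/3021) = 75.5250
perturbation bound = 75.5250·1/525 = 0.1439
solve Ax = b  →  x = [0.0699 0.1678]
‖b‖ = 2.0000, ‖x‖ = 0.1818
Δx = A⁻¹·δb where δb = 1/525·2.0000·d; ‖Δx‖ = 0.0262
dividing the unrounded norms, ‖Δx‖/‖x‖ = 0.1439
tightness: 0.1439 against a bound of 0.1439; the bound is attained (ratio 1)

0.1439
0.1439


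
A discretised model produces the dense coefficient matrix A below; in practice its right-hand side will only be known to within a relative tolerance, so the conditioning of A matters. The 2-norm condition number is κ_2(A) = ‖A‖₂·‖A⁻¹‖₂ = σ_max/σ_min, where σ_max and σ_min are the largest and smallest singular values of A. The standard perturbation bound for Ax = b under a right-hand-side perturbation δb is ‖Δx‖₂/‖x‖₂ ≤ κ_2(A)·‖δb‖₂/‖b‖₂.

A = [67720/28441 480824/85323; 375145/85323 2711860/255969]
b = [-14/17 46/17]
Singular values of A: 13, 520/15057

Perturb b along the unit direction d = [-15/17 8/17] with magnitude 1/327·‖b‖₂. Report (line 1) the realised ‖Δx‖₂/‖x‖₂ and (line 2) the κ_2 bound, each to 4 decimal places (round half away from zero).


largest singular value 13, smallest 520/15057
κ_2(A) = 13 / (520/15057) = 376.4250
κ_2(A)·‖δb‖/‖b‖ = 1.1511
solve Ax = b  →  x = [-53.3976 22.4157]
‖b‖ = 2.8284, ‖x‖ = 57.9117
with δb = [-0.0076 0.0041], A·Δx = δb → ‖Δx‖ = 0.2505
dividing the unrounded norms, ‖Δx‖/‖x‖ = 0.0043
so the bound overstates the realised error by a factor of ≈ 266.1736 (computed from the unrounded values)

0.0043
1.1511


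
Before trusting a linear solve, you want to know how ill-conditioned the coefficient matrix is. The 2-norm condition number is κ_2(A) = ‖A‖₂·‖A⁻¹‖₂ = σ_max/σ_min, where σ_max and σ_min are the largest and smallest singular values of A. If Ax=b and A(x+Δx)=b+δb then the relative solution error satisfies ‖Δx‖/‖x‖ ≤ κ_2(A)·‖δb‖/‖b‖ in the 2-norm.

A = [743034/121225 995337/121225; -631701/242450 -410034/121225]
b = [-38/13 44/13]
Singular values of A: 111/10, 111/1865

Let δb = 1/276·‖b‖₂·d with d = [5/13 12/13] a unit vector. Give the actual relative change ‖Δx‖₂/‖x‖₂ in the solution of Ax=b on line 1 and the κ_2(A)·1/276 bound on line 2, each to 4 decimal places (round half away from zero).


from the listed singular values, σ₁ = 111/10, σ_n = 111/1865
κ = σ_max/σ_min = (111/10)/(111/1865) = 186.5000
worst-case relative error ≤ 186.5000 × 1/276 = 0.6757
solve Ax = b  →  x = [-27.0991 19.8739]
‖b‖ = 4.4721, ‖x‖ = 33.6055
re-solving with b+δb shifts x by Δx of norm 0.2722
realised ‖Δx‖/‖x‖ = 0.0081
so the bound overstates the realised error by a factor of ≈ 83.4101 (computed from the unrounded values)

0.0081
0.6757


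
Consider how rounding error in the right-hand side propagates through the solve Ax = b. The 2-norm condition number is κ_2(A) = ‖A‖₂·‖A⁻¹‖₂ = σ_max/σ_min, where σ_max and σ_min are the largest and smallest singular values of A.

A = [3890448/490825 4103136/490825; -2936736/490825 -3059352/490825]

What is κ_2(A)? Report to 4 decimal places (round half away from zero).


338.5000

form AᵀA = [950400158976/9636367225 39916074240/385454689; 39916074240/385454689 1047814387776/9636367225] with trace 2375998272/11458225 and determinant 107495424/286455625
eigenvalues of AᵀA: λ = (tr ± √(tr²−4·det))/2 = 5184/25, 20736/11458225
so κ_2 = √((5184/25) / (20736/11458225)) = 338.5000


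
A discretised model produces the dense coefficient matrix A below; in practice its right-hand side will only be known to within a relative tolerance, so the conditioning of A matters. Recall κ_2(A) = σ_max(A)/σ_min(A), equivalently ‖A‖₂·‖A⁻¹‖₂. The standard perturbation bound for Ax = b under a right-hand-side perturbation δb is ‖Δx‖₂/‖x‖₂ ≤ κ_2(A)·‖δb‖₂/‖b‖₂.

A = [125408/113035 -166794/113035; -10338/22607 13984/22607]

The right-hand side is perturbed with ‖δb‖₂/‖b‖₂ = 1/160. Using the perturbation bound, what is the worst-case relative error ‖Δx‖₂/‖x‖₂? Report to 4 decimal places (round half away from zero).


M = AᵀA = [108869956/75603025 -145156608/75603025; -145156608/75603025 193544644/75603025]. tr(M)=12096584/3024121, det(M)=400/3024121
char-poly roots: 4 and 100/3024121
so κ_2 = √(4 / (100/3024121)) = 347.8000
perturbation bound = 347.8000·1/160 = 2.1738

2.1738


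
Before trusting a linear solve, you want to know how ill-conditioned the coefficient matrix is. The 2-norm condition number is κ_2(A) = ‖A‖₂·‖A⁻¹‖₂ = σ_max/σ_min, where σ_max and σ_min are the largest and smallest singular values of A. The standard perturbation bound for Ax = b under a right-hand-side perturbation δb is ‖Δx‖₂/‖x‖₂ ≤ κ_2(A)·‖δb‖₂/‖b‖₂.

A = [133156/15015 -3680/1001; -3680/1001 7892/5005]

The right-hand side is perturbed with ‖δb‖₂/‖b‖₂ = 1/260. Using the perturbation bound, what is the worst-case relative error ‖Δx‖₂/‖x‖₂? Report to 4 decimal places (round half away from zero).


0.8885

AᵀA = [122944144/1334025 -683008/17787; -683008/17787 2371856/148225]; tr = 144290848/1334025, det = 7311616/33350625
char-poly roots: 2704/25 and 2704/1334025
κ = σ_max/σ_min = (52/5)/(52/1155) = 231.0000
perturbation bound = 231.0000·1/260 = 0.8885


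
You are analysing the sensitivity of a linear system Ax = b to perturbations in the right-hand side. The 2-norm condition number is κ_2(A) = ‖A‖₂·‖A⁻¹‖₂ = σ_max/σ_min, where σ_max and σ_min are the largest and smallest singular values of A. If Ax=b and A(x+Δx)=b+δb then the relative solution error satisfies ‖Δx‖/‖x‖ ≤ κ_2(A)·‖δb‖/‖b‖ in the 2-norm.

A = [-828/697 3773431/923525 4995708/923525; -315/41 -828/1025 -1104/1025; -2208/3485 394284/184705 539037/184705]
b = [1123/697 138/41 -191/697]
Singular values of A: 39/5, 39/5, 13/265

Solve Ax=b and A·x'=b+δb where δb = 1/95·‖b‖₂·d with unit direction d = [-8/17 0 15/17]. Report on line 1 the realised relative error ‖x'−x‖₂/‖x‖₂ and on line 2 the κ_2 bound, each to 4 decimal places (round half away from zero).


0.0394
1.6737

largest singular value 39/5, smallest 13/265
condition number: (39/5) ÷ (13/265) = 159.0000
perturbation bound = 159.0000·1/95 = 1.6737
solve Ax = b  →  x = [-0.4536 16.3609 -12.1598]
‖b‖₂ = 3.7417 and ‖x‖₂ = 20.3899
re-solving with b+δb shifts x by Δx of norm 0.8029
realised ‖Δx‖/‖x‖ = 0.0394
realised/bound (from unrounded values) ≈ 0.0235


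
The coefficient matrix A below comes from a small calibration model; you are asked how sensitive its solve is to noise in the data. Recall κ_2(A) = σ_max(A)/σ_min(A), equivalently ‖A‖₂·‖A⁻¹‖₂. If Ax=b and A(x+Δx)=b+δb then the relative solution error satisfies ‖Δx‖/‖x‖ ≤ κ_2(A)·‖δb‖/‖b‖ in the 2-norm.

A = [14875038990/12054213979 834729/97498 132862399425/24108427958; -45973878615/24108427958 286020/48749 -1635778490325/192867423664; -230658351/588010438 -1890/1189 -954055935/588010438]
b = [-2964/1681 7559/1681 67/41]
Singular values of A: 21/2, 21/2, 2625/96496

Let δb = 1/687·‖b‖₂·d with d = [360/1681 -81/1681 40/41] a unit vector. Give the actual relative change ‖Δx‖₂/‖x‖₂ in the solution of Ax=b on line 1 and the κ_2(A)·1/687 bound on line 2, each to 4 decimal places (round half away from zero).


0.0074
0.5618

from the listed singular values, σ₁ = 21/2, σ_n = 2625/96496
condition number: (21/2) ÷ (2625/96496) = 385.9840
perturbation bound = 385.9840·1/687 = 0.5618
solve Ax = b  →  x = [-35.9669 0.0788 7.6112]
2-norm of b is 5.0990; of x, 36.7635
δb = ε·‖b‖·d = [0.0016 -0.0004 0.0072]; solving A·Δx = δb gives ‖Δx‖ = 0.2728
dividing the unrounded norms, ‖Δx‖/‖x‖ = 0.0074
realised/bound (from unrounded values) ≈ 0.0132


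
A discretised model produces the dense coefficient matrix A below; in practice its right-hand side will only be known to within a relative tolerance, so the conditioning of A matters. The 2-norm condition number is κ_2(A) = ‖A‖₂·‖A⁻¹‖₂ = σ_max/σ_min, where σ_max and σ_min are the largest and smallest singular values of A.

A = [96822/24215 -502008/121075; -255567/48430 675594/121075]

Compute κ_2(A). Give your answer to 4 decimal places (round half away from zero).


AᵀA = [4112499609/93818596 -5397407379/117273245; -5397407379/117273245 28337571396/586366225]; tr = 257030649/2788900, det = 5184/27889
solving λ² − 257030649/2788900·λ + 5184/27889 = 0 gives λ = 2304/25, 225/111556
κ = σ_max/σ_min = (48/5)/(15/334) = 213.7600

213.7600


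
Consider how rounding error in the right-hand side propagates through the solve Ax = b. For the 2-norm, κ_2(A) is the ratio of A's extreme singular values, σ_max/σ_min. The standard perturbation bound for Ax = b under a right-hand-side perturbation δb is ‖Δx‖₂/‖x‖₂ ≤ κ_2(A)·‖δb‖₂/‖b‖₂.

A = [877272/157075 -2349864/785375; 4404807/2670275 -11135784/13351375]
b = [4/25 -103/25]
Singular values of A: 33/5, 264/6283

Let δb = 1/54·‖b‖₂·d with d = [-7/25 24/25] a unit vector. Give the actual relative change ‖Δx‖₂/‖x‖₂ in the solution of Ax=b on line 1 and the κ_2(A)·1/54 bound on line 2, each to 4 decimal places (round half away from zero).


0.0191
2.9088

from the listed singular values, σ₁ = 33/5, σ_n = 264/6283
κ_2(A) = (33/5) / (264/6283) = 157.0750
bound on ‖Δx‖/‖x‖: κ·ε = 157.0750·1/54 = 2.9088
solve Ax = b  →  x = [-44.9323 -83.9260]
‖b‖ = 4.1231, ‖x‖ = 95.1971
re-solving with b+δb shifts x by Δx of norm 1.8172
relative error = 0.0191
realised/bound (from unrounded values) ≈ 0.0066


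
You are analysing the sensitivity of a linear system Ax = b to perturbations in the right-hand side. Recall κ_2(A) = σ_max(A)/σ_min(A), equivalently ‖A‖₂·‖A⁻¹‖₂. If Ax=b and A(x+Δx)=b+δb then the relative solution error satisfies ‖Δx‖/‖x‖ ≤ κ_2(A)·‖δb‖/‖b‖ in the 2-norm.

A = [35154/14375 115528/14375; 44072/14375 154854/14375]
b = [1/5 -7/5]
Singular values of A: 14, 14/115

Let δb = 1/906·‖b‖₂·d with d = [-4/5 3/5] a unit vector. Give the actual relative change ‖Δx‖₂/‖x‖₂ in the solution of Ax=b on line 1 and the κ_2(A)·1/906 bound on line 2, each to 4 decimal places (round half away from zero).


from the listed singular values, σ₁ = 14, σ_n = 14/115
condition number: 14 ÷ (14/115) = 115.0000
κ_2(A)·‖δb‖/‖b‖ = 0.1269
solve Ax = b  →  x = [7.8657 -2.3686]
2-norm of b is 1.4142; of x, 8.2146
with δb = [-0.0012 0.0009], A·Δx = δb → ‖Δx‖ = 0.0128
realised ‖Δx‖/‖x‖ = 0.0016
realised/bound (from unrounded values) ≈ 0.0123

0.0016
0.1269


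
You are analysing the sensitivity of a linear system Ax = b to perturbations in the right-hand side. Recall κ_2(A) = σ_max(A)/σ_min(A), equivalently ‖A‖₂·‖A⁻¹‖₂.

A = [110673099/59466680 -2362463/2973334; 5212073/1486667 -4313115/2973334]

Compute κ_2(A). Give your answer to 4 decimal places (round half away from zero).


form AᵀA = [192780840048409/12236283841600 -4016165781933/611814192080; -4016165781933/611814192080 41841163373/15295354802] with trace 1338779708561/72404046400 and determinant 85470025/11584647424
solving λ² − 1338779708561/72404046400·λ + 85470025/11584647424 = 0 gives λ = 1849/100, 1155625/2896161856
κ_2(A) = √(λ_max/λ_min) = √((1849/100) / (1155625/2896161856)) = 215.2640

215.2640


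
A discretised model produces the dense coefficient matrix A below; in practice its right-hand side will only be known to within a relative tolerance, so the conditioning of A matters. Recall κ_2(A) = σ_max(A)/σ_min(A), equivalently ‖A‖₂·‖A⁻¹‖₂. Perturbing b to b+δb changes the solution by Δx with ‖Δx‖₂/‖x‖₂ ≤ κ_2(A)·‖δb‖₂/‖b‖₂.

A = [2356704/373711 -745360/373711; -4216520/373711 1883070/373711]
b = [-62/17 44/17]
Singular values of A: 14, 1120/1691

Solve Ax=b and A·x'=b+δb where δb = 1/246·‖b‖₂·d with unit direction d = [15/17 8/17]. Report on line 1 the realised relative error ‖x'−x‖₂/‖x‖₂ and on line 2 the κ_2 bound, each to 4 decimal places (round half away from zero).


σ_max = 14, σ_min = 1120/1691
κ_2(A) = 14 / (1120/1691) = 21.1375
perturbation bound = 21.1375·1/246 = 0.0859
solve Ax = b  →  x = [-1.4251 -2.6775]
‖b‖₂ = 4.4721 and ‖x‖₂ = 3.0331
Δx = A⁻¹·δb where δb = 1/246·4.4721·d; ‖Δx‖ = 0.0274
dividing the unrounded norms, ‖Δx‖/‖x‖ = 0.0090
so the bound overstates the realised error by a factor of ≈ 9.4952 (computed from the unrounded values)

0.0090
0.0859


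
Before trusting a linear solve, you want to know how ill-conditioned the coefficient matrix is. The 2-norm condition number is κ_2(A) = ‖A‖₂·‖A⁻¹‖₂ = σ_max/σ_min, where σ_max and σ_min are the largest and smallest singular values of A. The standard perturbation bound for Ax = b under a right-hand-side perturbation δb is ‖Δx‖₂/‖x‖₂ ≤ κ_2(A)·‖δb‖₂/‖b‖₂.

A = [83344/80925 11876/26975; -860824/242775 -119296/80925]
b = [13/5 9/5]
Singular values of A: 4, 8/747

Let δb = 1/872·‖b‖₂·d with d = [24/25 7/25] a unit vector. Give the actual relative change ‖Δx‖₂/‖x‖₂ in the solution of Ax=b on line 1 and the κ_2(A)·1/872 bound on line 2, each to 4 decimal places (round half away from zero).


largest singular value 4, smallest 8/747
κ = σ_max/σ_min = 4/(8/747) = 373.5000
κ_2(A)·‖δb‖/‖b‖ = 0.4283
solve Ax = b  →  x = [-107.9712 258.4808]
‖b‖ = 3.1623, ‖x‖ = 280.1251
with δb = [0.0035 0.0010], A·Δx = δb → ‖Δx‖ = 0.3386
dividing the unrounded norms, ‖Δx‖/‖x‖ = 0.0012
so the bound overstates the realised error by a factor of ≈ 354.3334 (computed from the unrounded values)

0.0012
0.4283


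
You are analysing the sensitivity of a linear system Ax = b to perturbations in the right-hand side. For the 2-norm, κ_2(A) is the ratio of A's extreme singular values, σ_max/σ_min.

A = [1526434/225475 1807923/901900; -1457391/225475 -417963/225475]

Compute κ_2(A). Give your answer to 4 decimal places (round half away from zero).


AᵀA = [5296063357/60450625 3089308677/120901250; 3089308677/120901250 7210076913/967210000]; tr = 147115345/1547536, det = 257049/1547536
eigenvalues of AᵀA: λ = (tr ± √(tr²−4·det))/2 = 1521/16, 169/96721
κ = σ_max/σ_min = (39/4)/(13/311) = 233.2500

233.2500


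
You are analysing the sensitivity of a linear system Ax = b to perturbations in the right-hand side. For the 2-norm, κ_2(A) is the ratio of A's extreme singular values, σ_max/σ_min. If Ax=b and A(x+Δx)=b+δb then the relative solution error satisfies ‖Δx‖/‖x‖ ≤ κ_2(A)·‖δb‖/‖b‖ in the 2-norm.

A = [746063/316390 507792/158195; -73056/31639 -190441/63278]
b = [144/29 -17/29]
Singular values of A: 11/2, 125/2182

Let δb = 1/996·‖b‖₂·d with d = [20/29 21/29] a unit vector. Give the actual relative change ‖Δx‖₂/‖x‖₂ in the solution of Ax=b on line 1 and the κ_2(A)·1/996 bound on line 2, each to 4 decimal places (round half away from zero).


0.0017
0.0964

largest singular value 11/2, smallest 125/2182
κ_2(A) = (11/2) / (125/2182) = 96.0080
worst-case relative error ≤ 96.0080 × 1/996 = 0.0964
solve Ax = b  →  x = [-41.4580 32.0026]
2-norm of b is 5.0000; of x, 52.3730
with δb = [0.0035 0.0036], A·Δx = δb → ‖Δx‖ = 0.0876
dividing the unrounded norms, ‖Δx‖/‖x‖ = 0.0017
realised/bound (from unrounded values) ≈ 0.0174


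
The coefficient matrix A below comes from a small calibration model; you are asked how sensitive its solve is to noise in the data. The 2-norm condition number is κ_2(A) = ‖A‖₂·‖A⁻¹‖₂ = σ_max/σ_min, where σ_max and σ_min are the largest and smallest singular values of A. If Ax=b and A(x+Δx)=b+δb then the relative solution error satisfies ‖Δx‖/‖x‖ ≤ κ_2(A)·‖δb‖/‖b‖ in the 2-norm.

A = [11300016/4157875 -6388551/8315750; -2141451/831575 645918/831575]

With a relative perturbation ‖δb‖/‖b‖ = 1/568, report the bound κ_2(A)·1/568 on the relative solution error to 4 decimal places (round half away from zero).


0.2019

AᵀA = [288151808841/20556390625 -84037345938/20556390625; -84037345938/20556390625 98138632761/82225562500]; tr = 2001193389/131560900, det = 2313441/131560900
eigenvalues of AᵀA: λ = (tr ± √(tr²−4·det))/2 = 1521/100, 1521/1315609
κ_2(A) = √(λ_max/λ_min) = √((1521/100) / (1521/1315609)) = 114.7000
κ_2(A)·‖δb‖/‖b‖ = 0.2019


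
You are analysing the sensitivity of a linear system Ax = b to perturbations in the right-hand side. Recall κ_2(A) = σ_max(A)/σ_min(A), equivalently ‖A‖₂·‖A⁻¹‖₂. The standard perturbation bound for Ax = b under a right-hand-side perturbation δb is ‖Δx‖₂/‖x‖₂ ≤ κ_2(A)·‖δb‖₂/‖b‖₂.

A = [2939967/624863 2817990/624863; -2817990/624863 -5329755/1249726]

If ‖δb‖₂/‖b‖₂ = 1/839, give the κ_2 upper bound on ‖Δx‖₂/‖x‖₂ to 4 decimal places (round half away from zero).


AᵀA = [19719944829/464273209 18780494355/464273209; 18780494355/464273209 71546443425/1857092836]; tr = 178865901/2208196, det = 164025/2208196
λ_max, λ_min = (178865901/2208196 ± √31991561743146201/4876129574416)/2 = 81, 2025/2208196
κ = σ_max/σ_min = 9/(45/1486) = 297.2000
worst-case relative error ≤ 297.2000 × 1/839 = 0.3542

0.3542


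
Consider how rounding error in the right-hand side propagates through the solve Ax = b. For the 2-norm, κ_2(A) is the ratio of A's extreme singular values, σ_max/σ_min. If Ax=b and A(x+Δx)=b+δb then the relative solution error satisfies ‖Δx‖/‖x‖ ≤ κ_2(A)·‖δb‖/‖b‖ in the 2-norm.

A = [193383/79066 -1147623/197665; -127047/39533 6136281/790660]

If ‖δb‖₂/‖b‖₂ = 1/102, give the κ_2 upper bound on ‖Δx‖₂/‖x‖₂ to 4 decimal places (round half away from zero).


3.3391

form AᵀA = [101960745525/6251432356 -244691529885/6251432356; -244691529885/6251432356 2349062452521/25005729424] with trace 16313049909/147962896 and determinant 62015625/591851584
char-poly roots: 441/4 and 140625/147962896
σ_max=√(441/4)=(21/2), σ_min=√(140625/147962896)=(375/12164) → κ = 340.5920
bound on ‖Δx‖/‖x‖: κ·ε = 340.5920·1/102 = 3.3391


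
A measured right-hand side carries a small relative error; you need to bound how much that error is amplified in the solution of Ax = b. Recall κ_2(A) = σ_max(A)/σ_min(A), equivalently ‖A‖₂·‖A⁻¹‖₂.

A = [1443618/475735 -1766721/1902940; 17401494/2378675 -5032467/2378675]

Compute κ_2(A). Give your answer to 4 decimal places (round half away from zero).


182.9750

AᵀA = [2100075838344/33479850625 -1225004535909/66959701250; -1225004535909/66959701250 2859432917121/535677610000]; tr = 58337034129/857084176, det = 29648025/214271044
λ_max, λ_min = (58337034129/857084176 ± √3402802977318876350241/734593284749598976)/2 = 1089/16, 108900/53567761
so κ_2 = √((1089/16) / (108900/53567761)) = 182.9750


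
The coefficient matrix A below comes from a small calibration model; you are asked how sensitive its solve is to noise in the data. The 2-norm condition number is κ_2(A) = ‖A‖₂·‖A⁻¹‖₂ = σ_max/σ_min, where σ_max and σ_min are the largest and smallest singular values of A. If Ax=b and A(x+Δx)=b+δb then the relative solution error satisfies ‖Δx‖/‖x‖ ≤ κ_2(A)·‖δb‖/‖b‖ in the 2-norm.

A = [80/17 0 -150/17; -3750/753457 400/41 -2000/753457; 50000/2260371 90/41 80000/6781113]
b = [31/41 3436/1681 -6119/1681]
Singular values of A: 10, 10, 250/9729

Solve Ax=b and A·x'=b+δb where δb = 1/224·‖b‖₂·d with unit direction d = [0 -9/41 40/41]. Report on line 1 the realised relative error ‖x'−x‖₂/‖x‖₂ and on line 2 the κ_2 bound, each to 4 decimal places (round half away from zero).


0.0047
1.7373

σ_max = 10, σ_min = 250/9729
κ_2(A) = 10 / (250/9729) = 389.1600
worst-case relative error ≤ 389.1600 × 1/224 = 1.7373
solve Ax = b  →  x = [-137.3150 0.1195 -73.3204]
‖b‖₂ = 4.2426 and ‖x‖₂ = 155.6641
re-solving with b+δb shifts x by Δx of norm 0.7371
relative error = 0.0047
realised/bound (from unrounded values) ≈ 0.0027


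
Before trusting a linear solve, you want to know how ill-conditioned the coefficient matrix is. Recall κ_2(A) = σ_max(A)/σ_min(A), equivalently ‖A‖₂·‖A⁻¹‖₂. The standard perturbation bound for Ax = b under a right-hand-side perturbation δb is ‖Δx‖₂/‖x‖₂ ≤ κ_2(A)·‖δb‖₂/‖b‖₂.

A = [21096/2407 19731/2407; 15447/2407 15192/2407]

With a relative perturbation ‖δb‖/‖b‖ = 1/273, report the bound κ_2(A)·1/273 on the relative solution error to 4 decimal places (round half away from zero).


0.3040

AᵀA = [683651025/5793649 650916000/5793649; 650916000/5793649 620109225/5793649]; tr = 1550250/6889, det = 50625/6889
eigenvalues of AᵀA: λ = (tr ± √(tr²−4·det))/2 = 225, 225/6889
κ_2(A) = √(λ_max/λ_min) = √(225 / (225/6889)) = 83.0000
bound on ‖Δx‖/‖x‖: κ·ε = 83.0000·1/273 = 0.3040


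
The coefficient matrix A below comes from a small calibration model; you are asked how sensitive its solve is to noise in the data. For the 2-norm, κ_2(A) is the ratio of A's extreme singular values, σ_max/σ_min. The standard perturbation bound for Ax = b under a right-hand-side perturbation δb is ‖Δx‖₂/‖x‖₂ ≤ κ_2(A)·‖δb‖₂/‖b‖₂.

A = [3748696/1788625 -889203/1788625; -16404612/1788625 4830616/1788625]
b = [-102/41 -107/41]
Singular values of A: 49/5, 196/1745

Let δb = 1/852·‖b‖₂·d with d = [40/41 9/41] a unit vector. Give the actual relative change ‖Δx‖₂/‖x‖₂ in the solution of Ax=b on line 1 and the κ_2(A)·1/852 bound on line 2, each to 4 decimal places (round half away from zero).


largest singular value 49/5, smallest 196/1745
κ = σ_max/σ_min = (49/5)/(196/1745) = 87.2500
bound on ‖Δx‖/‖x‖: κ·ε = 87.2500·1/852 = 0.1024
solve Ax = b  →  x = [-7.2827 -25.6980]
‖b‖₂ = 3.6056 and ‖x‖₂ = 26.7100
with δb = [0.0041 0.0009], A·Δx = δb → ‖Δx‖ = 0.0377
realised ‖Δx‖/‖x‖ = 0.0014
so the bound overstates the realised error by a factor of ≈ 72.5985 (computed from the unrounded values)

0.0014
0.1024


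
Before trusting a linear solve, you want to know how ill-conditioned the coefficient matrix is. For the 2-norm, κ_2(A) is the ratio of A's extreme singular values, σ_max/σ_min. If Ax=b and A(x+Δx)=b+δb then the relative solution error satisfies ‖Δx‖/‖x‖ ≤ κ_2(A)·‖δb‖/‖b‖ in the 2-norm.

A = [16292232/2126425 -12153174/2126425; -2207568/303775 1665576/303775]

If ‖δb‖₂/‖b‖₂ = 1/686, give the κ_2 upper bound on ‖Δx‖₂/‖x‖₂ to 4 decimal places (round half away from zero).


M = AᵀA = [23982463296/215062225 -17986638384/215062225; -17986638384/215062225 13490257572/215062225]. tr(M)=37472720868/215062225, det(M)=1214383104/5376555625
λ_max, λ_min = (37472720868/215062225 ± √2246660835810987024/74002816995121)/2 = 4356/25, 278784/215062225
so κ_2 = √((4356/25) / (278784/215062225)) = 366.6250
κ_2(A)·‖δb‖/‖b‖ = 0.5344

0.5344


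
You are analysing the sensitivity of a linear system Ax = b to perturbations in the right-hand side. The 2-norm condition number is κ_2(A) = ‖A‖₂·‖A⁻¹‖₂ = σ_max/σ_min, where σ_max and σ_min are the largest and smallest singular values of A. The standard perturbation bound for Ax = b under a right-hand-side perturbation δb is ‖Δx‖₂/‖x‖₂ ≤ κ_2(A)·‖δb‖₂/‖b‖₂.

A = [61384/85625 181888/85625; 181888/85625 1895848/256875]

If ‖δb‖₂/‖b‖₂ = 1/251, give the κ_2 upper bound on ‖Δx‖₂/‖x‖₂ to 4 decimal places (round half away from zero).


0.3275

form AᵀA = [58961984/11730625 605323264/35191875; 605323264/35191875 6227182144/105575625] with trace 10812544/168921 and determinant 102400/168921
solving λ² − 10812544/168921·λ + 102400/168921 = 0 gives λ = 64, 1600/168921
κ = σ_max/σ_min = 8/(40/411) = 82.2000
bound on ‖Δx‖/‖x‖: κ·ε = 82.2000·1/251 = 0.3275


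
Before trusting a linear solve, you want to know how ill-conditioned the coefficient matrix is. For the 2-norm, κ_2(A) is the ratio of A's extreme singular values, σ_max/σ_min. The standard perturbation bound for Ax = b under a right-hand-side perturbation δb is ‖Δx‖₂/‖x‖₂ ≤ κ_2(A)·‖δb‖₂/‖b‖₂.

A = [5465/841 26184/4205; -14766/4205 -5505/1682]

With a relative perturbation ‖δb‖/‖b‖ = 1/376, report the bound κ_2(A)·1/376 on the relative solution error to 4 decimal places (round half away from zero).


AᵀA = [964690381/17682025 36747795/707281; 36747795/707281 3500033049/70728100]; tr = 8750053/84100, det = 751689/2102500
char-poly roots: 2601/25 and 289/84100
κ_2(A) = √(λ_max/λ_min) = √((2601/25) / (289/84100)) = 174.0000
perturbation bound = 174.0000·1/376 = 0.4628

0.4628


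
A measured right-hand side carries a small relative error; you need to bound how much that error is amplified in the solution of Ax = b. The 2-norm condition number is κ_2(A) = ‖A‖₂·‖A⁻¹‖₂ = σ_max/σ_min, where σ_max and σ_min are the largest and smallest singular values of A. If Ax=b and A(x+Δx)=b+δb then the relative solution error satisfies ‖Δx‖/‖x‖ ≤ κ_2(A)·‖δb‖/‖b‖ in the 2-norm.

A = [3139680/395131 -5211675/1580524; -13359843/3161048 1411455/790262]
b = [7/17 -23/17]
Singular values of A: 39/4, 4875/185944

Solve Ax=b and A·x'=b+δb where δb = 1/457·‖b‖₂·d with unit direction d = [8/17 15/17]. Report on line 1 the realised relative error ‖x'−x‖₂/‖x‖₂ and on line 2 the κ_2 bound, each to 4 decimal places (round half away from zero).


0.0031
0.8138

σ_max = 39/4, σ_min = 4875/185944
κ = σ_max/σ_min = (39/4)/(4875/185944) = 371.8880
worst-case relative error ≤ 371.8880 × 1/457 = 0.8138
solve Ax = b  →  x = [-14.5755 -35.2478]
‖b‖₂ = 1.4142 and ‖x‖₂ = 38.1425
with δb = [0.0015 0.0027], A·Δx = δb → ‖Δx‖ = 0.1180
realised ‖Δx‖/‖x‖ = 0.0031
so the bound overstates the realised error by a factor of ≈ 262.9655 (computed from the unrounded values)
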